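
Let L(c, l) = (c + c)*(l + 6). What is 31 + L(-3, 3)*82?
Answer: -4397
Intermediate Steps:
L(c, l) = 2*c*(6 + l) (L(c, l) = (2*c)*(6 + l) = 2*c*(6 + l))
31 + L(-3, 3)*82 = 31 + (2*(-3)*(6 + 3))*82 = 31 + (2*(-3)*9)*82 = 31 - 54*82 = 31 - 4428 = -4397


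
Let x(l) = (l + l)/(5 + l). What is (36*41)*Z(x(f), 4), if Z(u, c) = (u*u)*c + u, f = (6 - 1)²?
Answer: 18860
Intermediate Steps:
f = 25 (f = 5² = 25)
x(l) = 2*l/(5 + l) (x(l) = (2*l)/(5 + l) = 2*l/(5 + l))
Z(u, c) = u + c*u² (Z(u, c) = u²*c + u = c*u² + u = u + c*u²)
(36*41)*Z(x(f), 4) = (36*41)*((2*25/(5 + 25))*(1 + 4*(2*25/(5 + 25)))) = 1476*((2*25/30)*(1 + 4*(2*25/30))) = 1476*((2*25*(1/30))*(1 + 4*(2*25*(1/30)))) = 1476*(5*(1 + 4*(5/3))/3) = 1476*(5*(1 + 20/3)/3) = 1476*((5/3)*(23/3)) = 1476*(115/9) = 18860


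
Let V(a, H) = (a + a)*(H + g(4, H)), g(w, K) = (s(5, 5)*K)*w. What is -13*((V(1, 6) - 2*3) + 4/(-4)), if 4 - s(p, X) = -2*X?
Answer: -8801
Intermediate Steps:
s(p, X) = 4 + 2*X (s(p, X) = 4 - (-2)*X = 4 + 2*X)
g(w, K) = 14*K*w (g(w, K) = ((4 + 2*5)*K)*w = ((4 + 10)*K)*w = (14*K)*w = 14*K*w)
V(a, H) = 114*H*a (V(a, H) = (a + a)*(H + 14*H*4) = (2*a)*(H + 56*H) = (2*a)*(57*H) = 114*H*a)
-13*((V(1, 6) - 2*3) + 4/(-4)) = -13*((114*6*1 - 2*3) + 4/(-4)) = -13*((684 - 6) + 4*(-1/4)) = -13*(678 - 1) = -13*677 = -8801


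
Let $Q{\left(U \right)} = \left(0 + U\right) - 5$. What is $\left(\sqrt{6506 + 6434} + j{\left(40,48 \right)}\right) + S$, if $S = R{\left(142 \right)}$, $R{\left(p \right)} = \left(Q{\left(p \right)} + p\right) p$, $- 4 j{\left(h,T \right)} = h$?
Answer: $39608 + 2 \sqrt{3235} \approx 39722.0$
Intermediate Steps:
$j{\left(h,T \right)} = - \frac{h}{4}$
$Q{\left(U \right)} = -5 + U$ ($Q{\left(U \right)} = U - 5 = -5 + U$)
$R{\left(p \right)} = p \left(-5 + 2 p\right)$ ($R{\left(p \right)} = \left(\left(-5 + p\right) + p\right) p = \left(-5 + 2 p\right) p = p \left(-5 + 2 p\right)$)
$S = 39618$ ($S = 142 \left(-5 + 2 \cdot 142\right) = 142 \left(-5 + 284\right) = 142 \cdot 279 = 39618$)
$\left(\sqrt{6506 + 6434} + j{\left(40,48 \right)}\right) + S = \left(\sqrt{6506 + 6434} - 10\right) + 39618 = \left(\sqrt{12940} - 10\right) + 39618 = \left(2 \sqrt{3235} - 10\right) + 39618 = \left(-10 + 2 \sqrt{3235}\right) + 39618 = 39608 + 2 \sqrt{3235}$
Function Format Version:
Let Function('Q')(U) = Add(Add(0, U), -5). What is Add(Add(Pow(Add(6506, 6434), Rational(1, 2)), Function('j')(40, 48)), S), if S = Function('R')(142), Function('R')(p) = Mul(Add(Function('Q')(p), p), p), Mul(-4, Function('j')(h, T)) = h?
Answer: Add(39608, Mul(2, Pow(3235, Rational(1, 2)))) ≈ 39722.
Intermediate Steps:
Function('j')(h, T) = Mul(Rational(-1, 4), h)
Function('Q')(U) = Add(-5, U) (Function('Q')(U) = Add(U, -5) = Add(-5, U))
Function('R')(p) = Mul(p, Add(-5, Mul(2, p))) (Function('R')(p) = Mul(Add(Add(-5, p), p), p) = Mul(Add(-5, Mul(2, p)), p) = Mul(p, Add(-5, Mul(2, p))))
S = 39618 (S = Mul(142, Add(-5, Mul(2, 142))) = Mul(142, Add(-5, 284)) = Mul(142, 279) = 39618)
Add(Add(Pow(Add(6506, 6434), Rational(1, 2)), Function('j')(40, 48)), S) = Add(Add(Pow(Add(6506, 6434), Rational(1, 2)), Mul(Rational(-1, 4), 40)), 39618) = Add(Add(Pow(12940, Rational(1, 2)), -10), 39618) = Add(Add(Mul(2, Pow(3235, Rational(1, 2))), -10), 39618) = Add(Add(-10, Mul(2, Pow(3235, Rational(1, 2)))), 39618) = Add(39608, Mul(2, Pow(3235, Rational(1, 2))))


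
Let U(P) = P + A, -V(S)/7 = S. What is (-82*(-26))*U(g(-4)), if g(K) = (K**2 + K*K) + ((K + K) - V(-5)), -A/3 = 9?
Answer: -81016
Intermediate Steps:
A = -27 (A = -3*9 = -27)
V(S) = -7*S
g(K) = -35 + 2*K + 2*K**2 (g(K) = (K**2 + K*K) + ((K + K) - (-7)*(-5)) = (K**2 + K**2) + (2*K - 1*35) = 2*K**2 + (2*K - 35) = 2*K**2 + (-35 + 2*K) = -35 + 2*K + 2*K**2)
U(P) = -27 + P (U(P) = P - 27 = -27 + P)
(-82*(-26))*U(g(-4)) = (-82*(-26))*(-27 + (-35 + 2*(-4) + 2*(-4)**2)) = 2132*(-27 + (-35 - 8 + 2*16)) = 2132*(-27 + (-35 - 8 + 32)) = 2132*(-27 - 11) = 2132*(-38) = -81016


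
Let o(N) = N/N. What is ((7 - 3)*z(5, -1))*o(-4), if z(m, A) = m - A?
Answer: 24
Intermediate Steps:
o(N) = 1
((7 - 3)*z(5, -1))*o(-4) = ((7 - 3)*(5 - 1*(-1)))*1 = (4*(5 + 1))*1 = (4*6)*1 = 24*1 = 24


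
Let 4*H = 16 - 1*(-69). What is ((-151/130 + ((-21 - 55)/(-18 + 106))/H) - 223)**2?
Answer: 1188254785041/23639044 ≈ 50267.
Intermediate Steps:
H = 85/4 (H = (16 - 1*(-69))/4 = (16 + 69)/4 = (1/4)*85 = 85/4 ≈ 21.250)
((-151/130 + ((-21 - 55)/(-18 + 106))/H) - 223)**2 = ((-151/130 + ((-21 - 55)/(-18 + 106))/(85/4)) - 223)**2 = ((-151*1/130 - 76/88*(4/85)) - 223)**2 = ((-151/130 - 76*1/88*(4/85)) - 223)**2 = ((-151/130 - 19/22*4/85) - 223)**2 = ((-151/130 - 38/935) - 223)**2 = (-5845/4862 - 223)**2 = (-1090071/4862)**2 = 1188254785041/23639044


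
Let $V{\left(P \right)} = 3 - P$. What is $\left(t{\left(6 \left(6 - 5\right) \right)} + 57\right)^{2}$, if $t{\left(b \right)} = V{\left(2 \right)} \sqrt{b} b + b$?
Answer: $4185 + 756 \sqrt{6} \approx 6036.8$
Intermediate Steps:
$t{\left(b \right)} = b + b^{\frac{3}{2}}$ ($t{\left(b \right)} = \left(3 - 2\right) \sqrt{b} b + b = 1 \sqrt{b} b + b = \sqrt{b} b + b = b^{\frac{3}{2}} + b = b + b^{\frac{3}{2}}$)
$\left(t{\left(6 \left(6 - 5\right) \right)} + 57\right)^{2} = \left(\left(6 \left(6 - 5\right) + \left(6 \left(6 - 5\right)\right)^{\frac{3}{2}}\right) + 57\right)^{2} = \left(\left(6 \cdot 1 + \left(6 \cdot 1\right)^{\frac{3}{2}}\right) + 57\right)^{2} = \left(\left(6 + 6^{\frac{3}{2}}\right) + 57\right)^{2} = \left(\left(6 + 6 \sqrt{6}\right) + 57\right)^{2} = \left(63 + 6 \sqrt{6}\right)^{2}$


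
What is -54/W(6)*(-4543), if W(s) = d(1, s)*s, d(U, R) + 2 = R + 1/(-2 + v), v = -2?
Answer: 54516/5 ≈ 10903.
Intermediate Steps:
d(U, R) = -9/4 + R (d(U, R) = -2 + (R + 1/(-2 - 2)) = -2 + (R + 1/(-4)) = -2 + (R - 1/4) = -2 + (-1/4 + R) = -9/4 + R)
W(s) = s*(-9/4 + s) (W(s) = (-9/4 + s)*s = s*(-9/4 + s))
-54/W(6)*(-4543) = -54*2/(3*(-9 + 4*6))*(-4543) = -54*2/(3*(-9 + 24))*(-4543) = -54/((1/4)*6*15)*(-4543) = -54/45/2*(-4543) = -54*2/45*(-4543) = -12/5*(-4543) = 54516/5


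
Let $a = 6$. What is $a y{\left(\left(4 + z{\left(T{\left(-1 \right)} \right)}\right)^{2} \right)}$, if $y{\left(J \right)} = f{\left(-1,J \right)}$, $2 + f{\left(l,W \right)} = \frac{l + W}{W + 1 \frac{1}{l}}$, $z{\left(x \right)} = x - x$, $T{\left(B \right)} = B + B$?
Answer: $-6$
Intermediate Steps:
$T{\left(B \right)} = 2 B$
$z{\left(x \right)} = 0$
$f{\left(l,W \right)} = -2 + \frac{W + l}{W + \frac{1}{l}}$ ($f{\left(l,W \right)} = -2 + \frac{l + W}{W + 1 \frac{1}{l}} = -2 + \frac{W + l}{W + \frac{1}{l}}$)
$y{\left(J \right)} = \frac{-1 + J}{1 - J}$ ($y{\left(J \right)} = \frac{-2 + \left(-1\right)^{2} - J \left(-1\right)}{1 + J \left(-1\right)} = \frac{-2 + 1 + J}{1 - J} = \frac{-1 + J}{1 - J}$)
$a y{\left(\left(4 + z{\left(T{\left(-1 \right)} \right)}\right)^{2} \right)} = 6 \left(-1\right) = -6$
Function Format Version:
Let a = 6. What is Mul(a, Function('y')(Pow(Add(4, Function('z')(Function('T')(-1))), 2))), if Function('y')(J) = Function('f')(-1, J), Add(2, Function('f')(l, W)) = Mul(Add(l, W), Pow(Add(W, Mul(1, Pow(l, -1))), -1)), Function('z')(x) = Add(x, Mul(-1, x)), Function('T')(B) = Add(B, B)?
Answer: -6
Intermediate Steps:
Function('T')(B) = Mul(2, B)
Function('z')(x) = 0
Function('f')(l, W) = Add(-2, Mul(Pow(Add(W, Pow(l, -1)), -1), Add(W, l))) (Function('f')(l, W) = Add(-2, Mul(Add(l, W), Pow(Add(W, Mul(1, Pow(l, -1))), -1))) = Add(-2, Mul(Add(W, l), Pow(Add(W, Pow(l, -1)), -1))) = Add(-2, Mul(Pow(Add(W, Pow(l, -1)), -1), Add(W, l))))
Function('y')(J) = Mul(Pow(Add(1, Mul(-1, J)), -1), Add(-1, J)) (Function('y')(J) = Mul(Pow(Add(1, Mul(J, -1)), -1), Add(-2, Pow(-1, 2), Mul(-1, J, -1))) = Mul(Pow(Add(1, Mul(-1, J)), -1), Add(-2, 1, J)) = Mul(Pow(Add(1, Mul(-1, J)), -1), Add(-1, J)))
Mul(a, Function('y')(Pow(Add(4, Function('z')(Function('T')(-1))), 2))) = Mul(6, -1) = -6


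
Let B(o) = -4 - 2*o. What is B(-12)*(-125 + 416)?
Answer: 5820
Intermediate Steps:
B(-12)*(-125 + 416) = (-4 - 2*(-12))*(-125 + 416) = (-4 + 24)*291 = 20*291 = 5820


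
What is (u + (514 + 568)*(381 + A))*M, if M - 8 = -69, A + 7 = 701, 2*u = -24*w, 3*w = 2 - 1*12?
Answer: -70954590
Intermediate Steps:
w = -10/3 (w = (2 - 1*12)/3 = (2 - 12)/3 = (⅓)*(-10) = -10/3 ≈ -3.3333)
u = 40 (u = (-24*(-10/3))/2 = (½)*80 = 40)
A = 694 (A = -7 + 701 = 694)
M = -61 (M = 8 - 69 = -61)
(u + (514 + 568)*(381 + A))*M = (40 + (514 + 568)*(381 + 694))*(-61) = (40 + 1082*1075)*(-61) = (40 + 1163150)*(-61) = 1163190*(-61) = -70954590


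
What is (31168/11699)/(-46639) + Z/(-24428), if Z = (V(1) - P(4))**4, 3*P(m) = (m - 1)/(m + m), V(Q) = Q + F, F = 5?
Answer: -2665617269136925/54594115006087168 ≈ -0.048826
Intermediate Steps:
V(Q) = 5 + Q (V(Q) = Q + 5 = 5 + Q)
P(m) = (-1 + m)/(6*m) (P(m) = ((m - 1)/(m + m))/3 = ((-1 + m)/((2*m)))/3 = ((-1 + m)*(1/(2*m)))/3 = ((-1 + m)/(2*m))/3 = (-1 + m)/(6*m))
Z = 4879681/4096 (Z = ((5 + 1) - (-1 + 4)/(6*4))**4 = (6 - 3/(6*4))**4 = (6 - 1*1/8)**4 = (6 - 1/8)**4 = (47/8)**4 = 4879681/4096 ≈ 1191.3)
(31168/11699)/(-46639) + Z/(-24428) = (31168/11699)/(-46639) + (4879681/4096)/(-24428) = (31168*(1/11699))*(-1/46639) + (4879681/4096)*(-1/24428) = (31168/11699)*(-1/46639) - 4879681/100057088 = -31168/545629661 - 4879681/100057088 = -2665617269136925/54594115006087168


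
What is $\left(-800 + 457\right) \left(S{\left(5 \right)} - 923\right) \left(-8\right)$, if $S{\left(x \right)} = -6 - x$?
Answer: $-2562896$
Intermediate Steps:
$\left(-800 + 457\right) \left(S{\left(5 \right)} - 923\right) \left(-8\right) = \left(-800 + 457\right) \left(\left(-6 - 5\right) - 923\right) \left(-8\right) = - 343 \left(\left(-6 - 5\right) - 923\right) \left(-8\right) = - 343 \left(-11 - 923\right) \left(-8\right) = \left(-343\right) \left(-934\right) \left(-8\right) = 320362 \left(-8\right) = -2562896$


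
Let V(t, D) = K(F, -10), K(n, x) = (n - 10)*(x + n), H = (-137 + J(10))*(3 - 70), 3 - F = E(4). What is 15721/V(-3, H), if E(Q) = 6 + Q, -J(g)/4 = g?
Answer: 15721/289 ≈ 54.398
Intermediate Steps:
J(g) = -4*g
F = -7 (F = 3 - (6 + 4) = 3 - 1*10 = 3 - 10 = -7)
H = 11859 (H = (-137 - 4*10)*(3 - 70) = (-137 - 40)*(-67) = -177*(-67) = 11859)
K(n, x) = (-10 + n)*(n + x)
V(t, D) = 289 (V(t, D) = (-7)² - 10*(-7) - 10*(-10) - 7*(-10) = 49 + 70 + 100 + 70 = 289)
15721/V(-3, H) = 15721/289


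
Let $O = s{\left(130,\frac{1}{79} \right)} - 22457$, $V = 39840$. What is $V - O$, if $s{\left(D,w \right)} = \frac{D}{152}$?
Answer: $\frac{4734507}{76} \approx 62296.0$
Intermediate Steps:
$s{\left(D,w \right)} = \frac{D}{152}$ ($s{\left(D,w \right)} = D \frac{1}{152} = \frac{D}{152}$)
$O = - \frac{1706667}{76}$ ($O = \frac{1}{152} \cdot 130 - 22457 = \frac{65}{76} - 22457 = - \frac{1706667}{76} \approx -22456.0$)
$V - O = 39840 - - \frac{1706667}{76} = 39840 + \frac{1706667}{76} = \frac{4734507}{76}$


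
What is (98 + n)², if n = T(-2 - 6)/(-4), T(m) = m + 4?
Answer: 9801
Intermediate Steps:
T(m) = 4 + m
n = 1 (n = (4 + (-2 - 6))/(-4) = (4 - 8)*(-¼) = -4*(-¼) = 1)
(98 + n)² = (98 + 1)² = 99² = 9801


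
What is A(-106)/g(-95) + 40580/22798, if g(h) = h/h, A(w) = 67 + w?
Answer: -424271/11399 ≈ -37.220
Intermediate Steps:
g(h) = 1
A(-106)/g(-95) + 40580/22798 = (67 - 106)/1 + 40580/22798 = -39*1 + 40580*(1/22798) = -39 + 20290/11399 = -424271/11399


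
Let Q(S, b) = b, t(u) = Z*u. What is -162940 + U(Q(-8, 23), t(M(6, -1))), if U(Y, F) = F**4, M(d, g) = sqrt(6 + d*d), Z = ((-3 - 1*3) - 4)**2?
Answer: 176399837060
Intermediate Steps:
Z = 100 (Z = ((-3 - 3) - 4)**2 = (-6 - 4)**2 = (-10)**2 = 100)
M(d, g) = sqrt(6 + d**2)
t(u) = 100*u
-162940 + U(Q(-8, 23), t(M(6, -1))) = -162940 + (100*sqrt(6 + 6**2))**4 = -162940 + (100*sqrt(6 + 36))**4 = -162940 + (100*sqrt(42))**4 = -162940 + 176400000000 = 176399837060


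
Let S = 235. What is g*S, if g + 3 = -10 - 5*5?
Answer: -8930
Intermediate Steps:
g = -38 (g = -3 + (-10 - 5*5) = -3 + (-10 - 25) = -3 - 35 = -38)
g*S = -38*235 = -8930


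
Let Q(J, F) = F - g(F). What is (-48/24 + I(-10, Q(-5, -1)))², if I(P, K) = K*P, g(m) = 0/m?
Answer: 64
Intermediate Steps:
g(m) = 0
Q(J, F) = F (Q(J, F) = F - 1*0 = F + 0 = F)
(-48/24 + I(-10, Q(-5, -1)))² = (-48/24 - 1*(-10))² = (-48*1/24 + 10)² = (-2 + 10)² = 8² = 64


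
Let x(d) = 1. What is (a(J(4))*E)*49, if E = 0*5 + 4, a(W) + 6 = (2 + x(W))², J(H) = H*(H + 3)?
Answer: 588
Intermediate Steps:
J(H) = H*(3 + H)
a(W) = 3 (a(W) = -6 + (2 + 1)² = -6 + 3² = -6 + 9 = 3)
E = 4 (E = 0 + 4 = 4)
(a(J(4))*E)*49 = (3*4)*49 = 12*49 = 588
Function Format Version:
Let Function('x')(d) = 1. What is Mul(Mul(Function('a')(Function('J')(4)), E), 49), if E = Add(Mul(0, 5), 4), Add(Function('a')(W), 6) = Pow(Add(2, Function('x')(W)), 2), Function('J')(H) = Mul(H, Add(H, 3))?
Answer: 588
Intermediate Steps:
Function('J')(H) = Mul(H, Add(3, H))
Function('a')(W) = 3 (Function('a')(W) = Add(-6, Pow(Add(2, 1), 2)) = Add(-6, Pow(3, 2)) = Add(-6, 9) = 3)
E = 4 (E = Add(0, 4) = 4)
Mul(Mul(Function('a')(Function('J')(4)), E), 49) = Mul(Mul(3, 4), 49) = Mul(12, 49) = 588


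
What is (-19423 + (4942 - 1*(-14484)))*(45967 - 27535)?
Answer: 55296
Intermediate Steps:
(-19423 + (4942 - 1*(-14484)))*(45967 - 27535) = (-19423 + (4942 + 14484))*18432 = (-19423 + 19426)*18432 = 3*18432 = 55296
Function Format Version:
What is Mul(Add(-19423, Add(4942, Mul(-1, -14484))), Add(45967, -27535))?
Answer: 55296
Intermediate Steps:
Mul(Add(-19423, Add(4942, Mul(-1, -14484))), Add(45967, -27535)) = Mul(Add(-19423, Add(4942, 14484)), 18432) = Mul(Add(-19423, 19426), 18432) = Mul(3, 18432) = 55296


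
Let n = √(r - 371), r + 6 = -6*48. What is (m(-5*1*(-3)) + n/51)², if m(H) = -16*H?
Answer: (12240 - I*√665)²/2601 ≈ 57600.0 - 242.71*I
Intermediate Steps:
r = -294 (r = -6 - 6*48 = -6 - 288 = -294)
n = I*√665 (n = √(-294 - 371) = √(-665) = I*√665 ≈ 25.788*I)
(m(-5*1*(-3)) + n/51)² = (-16*(-5*1)*(-3) + (I*√665)/51)² = (-(-80)*(-3) + (I*√665)*(1/51))² = (-16*15 + I*√665/51)² = (-240 + I*√665/51)²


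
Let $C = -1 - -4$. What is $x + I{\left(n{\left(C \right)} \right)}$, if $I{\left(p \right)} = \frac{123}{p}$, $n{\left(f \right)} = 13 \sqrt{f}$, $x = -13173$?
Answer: $-13173 + \frac{41 \sqrt{3}}{13} \approx -13168.0$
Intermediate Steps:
$C = 3$ ($C = -1 + 4 = 3$)
$x + I{\left(n{\left(C \right)} \right)} = -13173 + \frac{123}{13 \sqrt{3}} = -13173 + 123 \frac{\sqrt{3}}{39} = -13173 + \frac{41 \sqrt{3}}{13}$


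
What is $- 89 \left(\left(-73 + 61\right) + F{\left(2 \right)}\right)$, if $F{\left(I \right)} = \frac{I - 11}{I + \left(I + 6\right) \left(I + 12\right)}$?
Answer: $\frac{40851}{38} \approx 1075.0$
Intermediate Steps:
$F{\left(I \right)} = \frac{-11 + I}{I + \left(6 + I\right) \left(12 + I\right)}$
$- 89 \left(\left(-73 + 61\right) + F{\left(2 \right)}\right) = - 89 \left(\left(-73 + 61\right) + \frac{-11 + 2}{72 + 2^{2} + 19 \cdot 2}\right) = - 89 \left(-12 + \frac{1}{72 + 4 + 38} \left(-9\right)\right) = - 89 \left(-12 + \frac{1}{114} \left(-9\right)\right) = - 89 \left(-12 - \frac{3}{38}\right) = \left(-89\right) \left(- \frac{459}{38}\right) = \frac{40851}{38}$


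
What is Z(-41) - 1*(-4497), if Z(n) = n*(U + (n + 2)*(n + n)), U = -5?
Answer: -126416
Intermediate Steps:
Z(n) = n*(-5 + 2*n*(2 + n)) (Z(n) = n*(-5 + (n + 2)*(n + n)) = n*(-5 + (2 + n)*(2*n)) = n*(-5 + 2*n*(2 + n)))
Z(-41) - 1*(-4497) = -41*(-5 + 2*(-41)² + 4*(-41)) - 1*(-4497) = -41*(-5 + 2*1681 - 164) + 4497 = -41*(-5 + 3362 - 164) + 4497 = -41*3193 + 4497 = -130913 + 4497 = -126416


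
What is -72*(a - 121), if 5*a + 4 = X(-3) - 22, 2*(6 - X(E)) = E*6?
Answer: 44352/5 ≈ 8870.4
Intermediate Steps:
X(E) = 6 - 3*E (X(E) = 6 - E*6/2 = 6 - 3*E)
a = -11/5 (a = -⅘ + ((6 - 3*(-3)) - 22)/5 = -⅘ + ((6 + 9) - 22)/5 = -⅘ + (15 - 22)/5 = -⅘ + (⅕)*(-7) = -⅘ - 7/5 = -11/5 ≈ -2.2000)
-72*(a - 121) = -72*(-11/5 - 121) = -72*(-616/5) = 44352/5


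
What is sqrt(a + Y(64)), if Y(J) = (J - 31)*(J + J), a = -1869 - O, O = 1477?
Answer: sqrt(878) ≈ 29.631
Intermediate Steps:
a = -3346 (a = -1869 - 1*1477 = -1869 - 1477 = -3346)
Y(J) = 2*J*(-31 + J) (Y(J) = (-31 + J)*(2*J) = 2*J*(-31 + J))
sqrt(a + Y(64)) = sqrt(-3346 + 2*64*(-31 + 64)) = sqrt(-3346 + 2*64*33) = sqrt(-3346 + 4224) = sqrt(878)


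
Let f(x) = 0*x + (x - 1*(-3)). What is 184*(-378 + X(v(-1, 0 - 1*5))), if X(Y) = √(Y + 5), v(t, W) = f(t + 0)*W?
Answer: -69552 + 184*I*√5 ≈ -69552.0 + 411.44*I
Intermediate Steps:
f(x) = 3 + x (f(x) = 0 + (x + 3) = 0 + (3 + x) = 3 + x)
v(t, W) = W*(3 + t) (v(t, W) = (3 + (t + 0))*W = (3 + t)*W = W*(3 + t))
X(Y) = √(5 + Y)
184*(-378 + X(v(-1, 0 - 1*5))) = 184*(-378 + √(5 + (0 - 1*5)*(3 - 1))) = 184*(-378 + √(5 + (0 - 5)*2)) = 184*(-378 + √(5 - 5*2)) = 184*(-378 + √(5 - 10)) = 184*(-378 + √(-5)) = 184*(-378 + I*√5) = -69552 + 184*I*√5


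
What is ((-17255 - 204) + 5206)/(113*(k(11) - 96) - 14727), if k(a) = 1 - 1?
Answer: 12253/25575 ≈ 0.47910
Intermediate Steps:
k(a) = 0
((-17255 - 204) + 5206)/(113*(k(11) - 96) - 14727) = ((-17255 - 204) + 5206)/(113*(0 - 96) - 14727) = (-17459 + 5206)/(113*(-96) - 14727) = -12253/(-10848 - 14727) = -12253/(-25575) = -12253*(-1/25575) = 12253/25575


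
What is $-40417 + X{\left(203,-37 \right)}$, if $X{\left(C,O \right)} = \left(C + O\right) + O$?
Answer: $-40288$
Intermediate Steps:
$X{\left(C,O \right)} = C + 2 O$
$-40417 + X{\left(203,-37 \right)} = -40417 + \left(203 + 2 \left(-37\right)\right) = -40417 + \left(203 - 74\right) = -40417 + 129 = -40288$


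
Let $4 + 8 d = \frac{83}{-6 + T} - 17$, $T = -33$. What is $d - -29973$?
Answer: $\frac{4675337}{156} \approx 29970.0$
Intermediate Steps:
$d = - \frac{451}{156}$ ($d = - \frac{1}{2} + \frac{\frac{83}{-6 - 33} - 17}{8} = - \frac{1}{2} + \frac{\frac{83}{-39} - 17}{8} = - \frac{1}{2} + \frac{83 \left(- \frac{1}{39}\right) - 17}{8} = - \frac{1}{2} + \frac{- \frac{83}{39} - 17}{8} = - \frac{1}{2} + \frac{1}{8} \left(- \frac{746}{39}\right) = - \frac{1}{2} - \frac{373}{156} = - \frac{451}{156} \approx -2.891$)
$d - -29973 = - \frac{451}{156} - -29973 = - \frac{451}{156} + 29973 = \frac{4675337}{156}$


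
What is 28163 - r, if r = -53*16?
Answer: 29011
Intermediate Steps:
r = -848
28163 - r = 28163 - 1*(-848) = 28163 + 848 = 29011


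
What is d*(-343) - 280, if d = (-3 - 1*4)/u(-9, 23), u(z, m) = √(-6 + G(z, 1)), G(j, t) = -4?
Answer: -280 - 2401*I*√10/10 ≈ -280.0 - 759.26*I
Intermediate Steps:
u(z, m) = I*√10 (u(z, m) = √(-6 - 4) = √(-10) = I*√10)
d = 7*I*√10/10 (d = (-3 - 1*4)/((I*√10)) = (-3 - 4)*(-I*√10/10) = -(-7)*I*√10/10 = 7*I*√10/10 ≈ 2.2136*I)
d*(-343) - 280 = (7*I*√10/10)*(-343) - 280 = -2401*I*√10/10 - 280 = -280 - 2401*I*√10/10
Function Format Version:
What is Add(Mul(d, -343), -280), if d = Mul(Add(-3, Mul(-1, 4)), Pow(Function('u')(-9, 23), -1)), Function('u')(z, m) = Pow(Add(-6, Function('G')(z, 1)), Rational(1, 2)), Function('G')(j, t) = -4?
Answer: Add(-280, Mul(Rational(-2401, 10), I, Pow(10, Rational(1, 2)))) ≈ Add(-280.00, Mul(-759.26, I))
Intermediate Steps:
Function('u')(z, m) = Mul(I, Pow(10, Rational(1, 2))) (Function('u')(z, m) = Pow(Add(-6, -4), Rational(1, 2)) = Pow(-10, Rational(1, 2)) = Mul(I, Pow(10, Rational(1, 2))))
d = Mul(Rational(7, 10), I, Pow(10, Rational(1, 2))) (d = Mul(Add(-3, Mul(-1, 4)), Pow(Mul(I, Pow(10, Rational(1, 2))), -1)) = Mul(Add(-3, -4), Mul(Rational(-1, 10), I, Pow(10, Rational(1, 2)))) = Mul(-7, Mul(Rational(-1, 10), I, Pow(10, Rational(1, 2)))) = Mul(Rational(7, 10), I, Pow(10, Rational(1, 2))) ≈ Mul(2.2136, I))
Add(Mul(d, -343), -280) = Add(Mul(Mul(Rational(7, 10), I, Pow(10, Rational(1, 2))), -343), -280) = Add(Mul(Rational(-2401, 10), I, Pow(10, Rational(1, 2))), -280) = Add(-280, Mul(Rational(-2401, 10), I, Pow(10, Rational(1, 2))))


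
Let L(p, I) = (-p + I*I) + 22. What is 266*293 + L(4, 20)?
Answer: 78356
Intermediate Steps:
L(p, I) = 22 + I² - p (L(p, I) = (-p + I²) + 22 = (I² - p) + 22 = 22 + I² - p)
266*293 + L(4, 20) = 266*293 + (22 + 20² - 1*4) = 77938 + (22 + 400 - 4) = 77938 + 418 = 78356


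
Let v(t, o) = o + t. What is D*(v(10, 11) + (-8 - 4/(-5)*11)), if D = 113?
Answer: 12317/5 ≈ 2463.4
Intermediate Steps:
D*(v(10, 11) + (-8 - 4/(-5)*11)) = 113*((11 + 10) + (-8 - 4/(-5)*11)) = 113*(21 + (-8 - 4*(-⅕)*11)) = 113*(21 + (-8 + (⅘)*11)) = 113*(21 + (-8 + 44/5)) = 113*(21 + ⅘) = 113*(109/5) = 12317/5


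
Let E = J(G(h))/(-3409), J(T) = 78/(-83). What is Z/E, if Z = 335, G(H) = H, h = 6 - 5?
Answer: 94787245/78 ≈ 1.2152e+6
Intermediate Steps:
h = 1
J(T) = -78/83 (J(T) = 78*(-1/83) = -78/83)
E = 78/282947 (E = -78/83/(-3409) = -78/83*(-1/3409) = 78/282947 ≈ 0.00027567)
Z/E = 335/(78/282947) = 335*(282947/78) = 94787245/78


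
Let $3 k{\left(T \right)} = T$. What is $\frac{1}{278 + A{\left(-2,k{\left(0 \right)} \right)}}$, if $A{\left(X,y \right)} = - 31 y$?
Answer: $\frac{1}{278} \approx 0.0035971$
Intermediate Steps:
$k{\left(T \right)} = \frac{T}{3}$
$\frac{1}{278 + A{\left(-2,k{\left(0 \right)} \right)}} = \frac{1}{278 - 31 \cdot \frac{1}{3} \cdot 0} = \frac{1}{278 - 0} = \frac{1}{278 + 0} = \frac{1}{278}$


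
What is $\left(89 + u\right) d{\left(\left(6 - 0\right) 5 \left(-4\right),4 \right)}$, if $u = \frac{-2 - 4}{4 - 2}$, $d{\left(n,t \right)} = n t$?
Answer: $-41280$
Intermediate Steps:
$u = -3$ ($u = \frac{1}{2} \left(-6\right) = -3$)
$\left(89 + u\right) d{\left(\left(6 - 0\right) 5 \left(-4\right),4 \right)} = \left(89 - 3\right) \left(6 - 0\right) 5 \left(-4\right) 4 = 86 \left(6 + 0\right) 5 \left(-4\right) 4 = 86 \cdot 6 \cdot 5 \left(-4\right) 4 = 86 \cdot 30 \left(-4\right) 4 = 86 \left(\left(-120\right) 4\right) = 86 \left(-480\right) = -41280$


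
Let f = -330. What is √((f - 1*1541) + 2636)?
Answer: 3*√85 ≈ 27.659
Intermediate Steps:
√((f - 1*1541) + 2636) = √((-330 - 1*1541) + 2636) = √((-330 - 1541) + 2636) = √(-1871 + 2636) = √765 = 3*√85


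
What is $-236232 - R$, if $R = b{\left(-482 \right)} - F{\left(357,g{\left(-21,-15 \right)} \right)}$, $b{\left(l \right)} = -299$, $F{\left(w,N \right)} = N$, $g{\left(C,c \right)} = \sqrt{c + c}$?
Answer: $-235933 + i \sqrt{30} \approx -2.3593 \cdot 10^{5} + 5.4772 i$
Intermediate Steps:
$g{\left(C,c \right)} = \sqrt{2} \sqrt{c}$ ($g{\left(C,c \right)} = \sqrt{2 c} = \sqrt{2} \sqrt{c}$)
$R = -299 - i \sqrt{30}$ ($R = -299 - \sqrt{2} \sqrt{-15} = -299 - \sqrt{2} i \sqrt{15} = -299 - i \sqrt{30} \approx -299.0 - 5.4772 i$)
$-236232 - R = -236232 - \left(-299 - i \sqrt{30}\right) = -236232 + \left(299 + i \sqrt{30}\right) = -235933 + i \sqrt{30}$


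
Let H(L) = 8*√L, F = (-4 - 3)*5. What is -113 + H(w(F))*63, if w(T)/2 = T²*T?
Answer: -113 + 17640*I*√70 ≈ -113.0 + 1.4759e+5*I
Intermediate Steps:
F = -35 (F = -7*5 = -35)
w(T) = 2*T³ (w(T) = 2*(T²*T) = 2*T³)
-113 + H(w(F))*63 = -113 + (8*√(2*(-35)³))*63 = -113 + (8*√(2*(-42875)))*63 = -113 + (8*√(-85750))*63 = -113 + (8*(35*I*√70))*63 = -113 + (280*I*√70)*63 = -113 + 17640*I*√70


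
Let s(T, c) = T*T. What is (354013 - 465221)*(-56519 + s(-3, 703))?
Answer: 6284364080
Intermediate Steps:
s(T, c) = T²
(354013 - 465221)*(-56519 + s(-3, 703)) = (354013 - 465221)*(-56519 + (-3)²) = -111208*(-56519 + 9) = -111208*(-56510) = 6284364080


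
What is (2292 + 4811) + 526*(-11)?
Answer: 1317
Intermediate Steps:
(2292 + 4811) + 526*(-11) = 7103 - 5786 = 1317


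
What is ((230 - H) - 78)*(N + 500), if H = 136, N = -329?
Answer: 2736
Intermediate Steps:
((230 - H) - 78)*(N + 500) = ((230 - 1*136) - 78)*(-329 + 500) = ((230 - 136) - 78)*171 = (94 - 78)*171 = 16*171 = 2736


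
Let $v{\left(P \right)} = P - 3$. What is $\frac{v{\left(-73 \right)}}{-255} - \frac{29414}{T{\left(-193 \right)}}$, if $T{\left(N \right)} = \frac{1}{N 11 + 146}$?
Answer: $\frac{14828626966}{255} \approx 5.8151 \cdot 10^{7}$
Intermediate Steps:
$T{\left(N \right)} = \frac{1}{146 + 11 N}$ ($T{\left(N \right)} = \frac{1}{11 N + 146} = \frac{1}{146 + 11 N}$)
$v{\left(P \right)} = -3 + P$ ($v{\left(P \right)} = P - 3 = -3 + P$)
$\frac{v{\left(-73 \right)}}{-255} - \frac{29414}{T{\left(-193 \right)}} = \frac{-3 - 73}{-255} - \frac{29414}{\frac{1}{146 + 11 \left(-193\right)}} = \left(-76\right) \left(- \frac{1}{255}\right) - \frac{29414}{\frac{1}{146 - 2123}} = \frac{76}{255} - \frac{29414}{\frac{1}{-1977}} = \frac{76}{255} - \frac{29414}{- \frac{1}{1977}} = \frac{76}{255} - -58151478 = \frac{76}{255} + 58151478 = \frac{14828626966}{255}$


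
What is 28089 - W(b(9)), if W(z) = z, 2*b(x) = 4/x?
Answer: 252799/9 ≈ 28089.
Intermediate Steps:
b(x) = 2/x (b(x) = (4/x)/2 = 2/x)
28089 - W(b(9)) = 28089 - 2/9 = 252799/9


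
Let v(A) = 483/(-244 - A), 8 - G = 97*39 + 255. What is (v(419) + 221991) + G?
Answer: 48169220/221 ≈ 2.1796e+5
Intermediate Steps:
G = -4030 (G = 8 - (97*39 + 255) = 8 - (3783 + 255) = 8 - 1*4038 = 8 - 4038 = -4030)
(v(419) + 221991) + G = (-483/(244 + 419) + 221991) - 4030 = (-483/663 + 221991) - 4030 = (-483*1/663 + 221991) - 4030 = (-161/221 + 221991) - 4030 = 49059850/221 - 4030 = 48169220/221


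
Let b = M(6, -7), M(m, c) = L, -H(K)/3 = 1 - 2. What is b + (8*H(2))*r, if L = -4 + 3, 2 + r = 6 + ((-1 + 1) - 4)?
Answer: -1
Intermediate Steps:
H(K) = 3 (H(K) = -3*(1 - 2) = -3*(-1) = 3)
r = 0 (r = -2 + (6 + ((-1 + 1) - 4)) = -2 + (6 + (0 - 4)) = -2 + (6 - 4) = -2 + 2 = 0)
L = -1
M(m, c) = -1
b = -1
b + (8*H(2))*r = -1 + (8*3)*0 = -1 + 24*0 = -1 + 0 = -1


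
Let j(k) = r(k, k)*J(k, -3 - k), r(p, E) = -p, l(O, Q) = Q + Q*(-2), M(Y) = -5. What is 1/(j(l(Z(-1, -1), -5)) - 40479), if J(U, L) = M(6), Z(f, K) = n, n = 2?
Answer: -1/40454 ≈ -2.4719e-5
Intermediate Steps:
Z(f, K) = 2
l(O, Q) = -Q (l(O, Q) = Q - 2*Q = -Q)
J(U, L) = -5
j(k) = 5*k (j(k) = -k*(-5) = 5*k)
1/(j(l(Z(-1, -1), -5)) - 40479) = 1/(5*(-1*(-5)) - 40479) = 1/(5*5 - 40479) = 1/(25 - 40479) = 1/(-40454) = -1/40454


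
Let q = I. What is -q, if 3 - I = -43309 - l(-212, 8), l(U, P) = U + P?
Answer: -43108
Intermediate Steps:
l(U, P) = P + U
I = 43108 (I = 3 - (-43309 - (8 - 212)) = 3 - (-43309 - 1*(-204)) = 3 - (-43309 + 204) = 3 - 1*(-43105) = 3 + 43105 = 43108)
q = 43108
-q = -1*43108 = -43108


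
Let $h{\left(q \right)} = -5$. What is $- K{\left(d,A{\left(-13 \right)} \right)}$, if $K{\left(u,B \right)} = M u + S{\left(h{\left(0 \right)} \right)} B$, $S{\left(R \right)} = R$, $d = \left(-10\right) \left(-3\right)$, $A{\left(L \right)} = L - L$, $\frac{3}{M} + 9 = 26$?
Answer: $- \frac{90}{17} \approx -5.2941$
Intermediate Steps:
$M = \frac{3}{17}$ ($M = \frac{3}{-9 + 26} = \frac{3}{17} \approx 0.17647$)
$A{\left(L \right)} = 0$
$d = 30$
$K{\left(u,B \right)} = - 5 B + \frac{3 u}{17}$ ($K{\left(u,B \right)} = \frac{3 u}{17} - 5 B = - 5 B + \frac{3 u}{17}$)
$- K{\left(d,A{\left(-13 \right)} \right)} = - (\left(-5\right) 0 + \frac{3}{17} \cdot 30) = - (0 + \frac{90}{17}) = \left(-1\right) \frac{90}{17} = - \frac{90}{17}$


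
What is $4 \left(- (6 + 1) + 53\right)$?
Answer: $184$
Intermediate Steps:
$4 \left(- (6 + 1) + 53\right) = 4 \left(\left(-1\right) 7 + 53\right) = 4 \left(-7 + 53\right) = 4 \cdot 46 = 184$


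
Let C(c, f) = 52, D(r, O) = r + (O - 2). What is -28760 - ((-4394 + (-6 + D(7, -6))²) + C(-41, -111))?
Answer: -24467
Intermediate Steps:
D(r, O) = -2 + O + r (D(r, O) = r + (-2 + O) = -2 + O + r)
-28760 - ((-4394 + (-6 + D(7, -6))²) + C(-41, -111)) = -28760 - ((-4394 + (-6 + (-2 - 6 + 7))²) + 52) = -28760 - ((-4394 + (-6 - 1)²) + 52) = -28760 - ((-4394 + (-7)²) + 52) = -28760 - ((-4394 + 49) + 52) = -28760 - (-4345 + 52) = -28760 - 1*(-4293) = -28760 + 4293 = -24467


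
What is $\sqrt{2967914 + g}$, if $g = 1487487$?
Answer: $\sqrt{4455401} \approx 2110.8$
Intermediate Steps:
$\sqrt{2967914 + g} = \sqrt{2967914 + 1487487} = \sqrt{4455401}$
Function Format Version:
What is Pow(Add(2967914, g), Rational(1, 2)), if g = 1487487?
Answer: Pow(4455401, Rational(1, 2)) ≈ 2110.8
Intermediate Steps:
Pow(Add(2967914, g), Rational(1, 2)) = Pow(Add(2967914, 1487487), Rational(1, 2)) = Pow(4455401, Rational(1, 2))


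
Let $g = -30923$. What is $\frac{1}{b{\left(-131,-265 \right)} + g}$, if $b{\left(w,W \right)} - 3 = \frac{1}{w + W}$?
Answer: $- \frac{396}{12244321} \approx -3.2342 \cdot 10^{-5}$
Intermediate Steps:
$b{\left(w,W \right)} = 3 + \frac{1}{W + w}$ ($b{\left(w,W \right)} = 3 + \frac{1}{w + W} = 3 + \frac{1}{W + w}$)
$\frac{1}{b{\left(-131,-265 \right)} + g} = \frac{1}{\frac{1 + 3 \left(-265\right) + 3 \left(-131\right)}{-265 - 131} - 30923} = \frac{1}{\frac{1 - 795 - 393}{-396} - 30923} = \frac{1}{\left(- \frac{1}{396}\right) \left(-1187\right) - 30923} = \frac{1}{\frac{1187}{396} - 30923} = \frac{1}{- \frac{12244321}{396}} = - \frac{396}{12244321}$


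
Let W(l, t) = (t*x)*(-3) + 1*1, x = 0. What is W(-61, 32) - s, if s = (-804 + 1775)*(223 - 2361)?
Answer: 2075999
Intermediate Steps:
W(l, t) = 1 (W(l, t) = (t*0)*(-3) + 1*1 = 0*(-3) + 1 = 0 + 1 = 1)
s = -2075998 (s = 971*(-2138) = -2075998)
W(-61, 32) - s = 1 - 1*(-2075998) = 1 + 2075998 = 2075999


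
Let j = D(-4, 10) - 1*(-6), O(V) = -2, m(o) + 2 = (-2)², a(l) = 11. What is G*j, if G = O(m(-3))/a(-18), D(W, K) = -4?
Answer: -4/11 ≈ -0.36364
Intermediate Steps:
m(o) = 2 (m(o) = -2 + (-2)² = -2 + 4 = 2)
j = 2 (j = -4 - 1*(-6) = -4 + 6 = 2)
G = -2/11 ≈ -0.18182
G*j = -2/11*2 = -4/11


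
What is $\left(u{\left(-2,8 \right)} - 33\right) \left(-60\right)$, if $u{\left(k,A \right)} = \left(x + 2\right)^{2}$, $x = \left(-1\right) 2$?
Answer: $1980$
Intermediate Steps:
$x = -2$
$u{\left(k,A \right)} = 0$ ($u{\left(k,A \right)} = \left(-2 + 2\right)^{2} = 0^{2} = 0$)
$\left(u{\left(-2,8 \right)} - 33\right) \left(-60\right) = \left(0 - 33\right) \left(-60\right) = \left(-33\right) \left(-60\right) = 1980$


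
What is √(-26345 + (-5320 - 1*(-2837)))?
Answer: 2*I*√7207 ≈ 169.79*I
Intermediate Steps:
√(-26345 + (-5320 - 1*(-2837))) = √(-26345 + (-5320 + 2837)) = √(-26345 - 2483) = √(-28828) = 2*I*√7207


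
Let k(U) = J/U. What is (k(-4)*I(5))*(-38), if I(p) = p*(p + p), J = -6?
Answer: -2850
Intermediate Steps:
I(p) = 2*p² (I(p) = p*(2*p) = 2*p²)
k(U) = -6/U
(k(-4)*I(5))*(-38) = ((-6/(-4))*(2*5²))*(-38) = ((-6*(-¼))*(2*25))*(-38) = ((3/2)*50)*(-38) = 75*(-38) = -2850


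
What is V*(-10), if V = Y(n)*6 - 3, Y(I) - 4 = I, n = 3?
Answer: -390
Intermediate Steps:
Y(I) = 4 + I
V = 39 (V = (4 + 3)*6 - 3 = 7*6 - 3 = 42 - 3 = 39)
V*(-10) = 39*(-10) = -390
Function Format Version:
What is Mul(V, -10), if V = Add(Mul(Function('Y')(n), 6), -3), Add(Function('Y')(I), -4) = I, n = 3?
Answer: -390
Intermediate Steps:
Function('Y')(I) = Add(4, I)
V = 39 (V = Add(Mul(Add(4, 3), 6), -3) = Add(Mul(7, 6), -3) = Add(42, -3) = 39)
Mul(V, -10) = Mul(39, -10) = -390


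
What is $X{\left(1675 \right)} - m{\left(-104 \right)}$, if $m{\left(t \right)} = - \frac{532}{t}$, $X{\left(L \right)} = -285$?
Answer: $- \frac{7543}{26} \approx -290.12$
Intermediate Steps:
$X{\left(1675 \right)} - m{\left(-104 \right)} = -285 - - \frac{532}{-104} = -285 - \left(-532\right) \left(- \frac{1}{104}\right) = -285 - \frac{133}{26} = - \frac{7543}{26}$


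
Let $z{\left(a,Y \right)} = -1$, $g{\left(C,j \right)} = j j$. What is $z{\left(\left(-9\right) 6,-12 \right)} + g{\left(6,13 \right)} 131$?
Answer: $22138$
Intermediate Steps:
$g{\left(C,j \right)} = j^{2}$
$z{\left(\left(-9\right) 6,-12 \right)} + g{\left(6,13 \right)} 131 = -1 + 13^{2} \cdot 131 = -1 + 169 \cdot 131 = -1 + 22139 = 22138$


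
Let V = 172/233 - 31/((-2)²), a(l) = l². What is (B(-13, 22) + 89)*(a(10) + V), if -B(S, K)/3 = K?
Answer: 1993295/932 ≈ 2138.7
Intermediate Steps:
B(S, K) = -3*K
V = -6535/932 (V = 172*(1/233) - 31/4 = 172/233 - 31*¼ = 172/233 - 31/4 = -6535/932 ≈ -7.0118)
(B(-13, 22) + 89)*(a(10) + V) = (-3*22 + 89)*(10² - 6535/932) = (-66 + 89)*(100 - 6535/932) = 23*(86665/932) = 1993295/932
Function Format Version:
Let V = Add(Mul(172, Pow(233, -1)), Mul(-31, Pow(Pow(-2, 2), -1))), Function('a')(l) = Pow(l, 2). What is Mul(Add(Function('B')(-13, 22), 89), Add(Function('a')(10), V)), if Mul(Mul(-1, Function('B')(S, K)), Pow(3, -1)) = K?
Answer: Rational(1993295, 932) ≈ 2138.7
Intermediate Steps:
Function('B')(S, K) = Mul(-3, K)
V = Rational(-6535, 932) (V = Add(Mul(172, Rational(1, 233)), Mul(-31, Pow(4, -1))) = Add(Rational(172, 233), Mul(-31, Rational(1, 4))) = Add(Rational(172, 233), Rational(-31, 4)) = Rational(-6535, 932) ≈ -7.0118)
Mul(Add(Function('B')(-13, 22), 89), Add(Function('a')(10), V)) = Mul(Add(Mul(-3, 22), 89), Add(Pow(10, 2), Rational(-6535, 932))) = Mul(Add(-66, 89), Add(100, Rational(-6535, 932))) = Mul(23, Rational(86665, 932)) = Rational(1993295, 932)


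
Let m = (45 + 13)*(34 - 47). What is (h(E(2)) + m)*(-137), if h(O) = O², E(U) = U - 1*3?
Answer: 103161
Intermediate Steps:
E(U) = -3 + U (E(U) = U - 3 = -3 + U)
m = -754 (m = 58*(-13) = -754)
(h(E(2)) + m)*(-137) = ((-3 + 2)² - 754)*(-137) = ((-1)² - 754)*(-137) = (1 - 754)*(-137) = -753*(-137) = 103161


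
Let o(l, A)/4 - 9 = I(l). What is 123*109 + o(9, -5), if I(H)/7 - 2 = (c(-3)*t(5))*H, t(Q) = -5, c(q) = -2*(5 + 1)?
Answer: 28619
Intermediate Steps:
c(q) = -12 (c(q) = -2*6 = -12)
I(H) = 14 + 420*H (I(H) = 14 + 7*((-12*(-5))*H) = 14 + 7*(60*H) = 14 + 420*H)
o(l, A) = 92 + 1680*l (o(l, A) = 36 + 4*(14 + 420*l) = 36 + (56 + 1680*l) = 92 + 1680*l)
123*109 + o(9, -5) = 123*109 + (92 + 1680*9) = 13407 + (92 + 15120) = 13407 + 15212 = 28619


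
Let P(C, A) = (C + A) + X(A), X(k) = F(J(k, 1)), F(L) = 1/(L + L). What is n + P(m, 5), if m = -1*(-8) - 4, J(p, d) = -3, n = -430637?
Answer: -2583769/6 ≈ -4.3063e+5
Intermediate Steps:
F(L) = 1/(2*L)
X(k) = -1/6 (X(k) = (1/2)/(-3) = (1/2)*(-1/3) = -1/6)
m = 4 (m = 8 - 4 = 4)
P(C, A) = -1/6 + A + C (P(C, A) = (C + A) - 1/6 = (A + C) - 1/6 = -1/6 + A + C)
n + P(m, 5) = -430637 + (-1/6 + 5 + 4) = -430637 + 53/6 = -2583769/6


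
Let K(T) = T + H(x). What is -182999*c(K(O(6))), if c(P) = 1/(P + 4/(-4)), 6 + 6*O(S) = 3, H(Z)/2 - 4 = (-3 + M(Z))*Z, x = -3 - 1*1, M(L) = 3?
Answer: -365998/13 ≈ -28154.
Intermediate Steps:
x = -4 (x = -3 - 1 = -4)
H(Z) = 8 (H(Z) = 8 + 2*((-3 + 3)*Z) = 8 + 2*(0*Z) = 8 + 2*0 = 8 + 0 = 8)
O(S) = -½ (O(S) = -1 + (⅙)*3 = -1 + ½ = -½)
K(T) = 8 + T (K(T) = T + 8 = 8 + T)
c(P) = 1/(-1 + P) (c(P) = 1/(P + 4*(-¼)) = 1/(P - 1) = 1/(-1 + P))
-182999*c(K(O(6))) = -182999/(-1 + (8 - ½)) = -182999/(-1 + 15/2) = -182999/13/2 = -182999*2/13 = -365998/13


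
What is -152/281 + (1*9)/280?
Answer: -40031/78680 ≈ -0.50878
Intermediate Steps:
-152/281 + (1*9)/280 = -152*1/281 + 9*(1/280) = -152/281 + 9/280 = -40031/78680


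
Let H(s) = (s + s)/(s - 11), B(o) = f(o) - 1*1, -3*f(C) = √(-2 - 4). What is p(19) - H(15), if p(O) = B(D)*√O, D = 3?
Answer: -15/2 - √19 - I*√114/3 ≈ -11.859 - 3.559*I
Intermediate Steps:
f(C) = -I*√6/3 (f(C) = -√(-2 - 4)/3 = -I*√6/3)
B(o) = -1 - I*√6/3 (B(o) = -I*√6/3 - 1*1 = -I*√6/3 - 1 = -1 - I*√6/3)
p(O) = √O*(-1 - I*√6/3) (p(O) = (-1 - I*√6/3)*√O = √O*(-1 - I*√6/3))
H(s) = 2*s/(-11 + s) (H(s) = (2*s)/(-11 + s) = 2*s/(-11 + s))
p(19) - H(15) = √19*(-3 - I*√6)/3 - 2*15/(-11 + 15) = √19*(-3 - I*√6)/3 - 2*15/4 = √19*(-3 - I*√6)/3 - 1*15/2 = √19*(-3 - I*√6)/3 - 15/2 = -15/2 + √19*(-3 - I*√6)/3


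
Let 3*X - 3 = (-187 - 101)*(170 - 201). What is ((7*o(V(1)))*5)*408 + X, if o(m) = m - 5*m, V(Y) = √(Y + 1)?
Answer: 2977 - 57120*√2 ≈ -77803.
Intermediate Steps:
X = 2977 (X = 1 + ((-187 - 101)*(170 - 201))/3 = 1 + (-288*(-31))/3 = 1 + (⅓)*8928 = 1 + 2976 = 2977)
V(Y) = √(1 + Y)
o(m) = -4*m
((7*o(V(1)))*5)*408 + X = ((7*(-4*√(1 + 1)))*5)*408 + 2977 = ((7*(-4*√2))*5)*408 + 2977 = (-28*√2*5)*408 + 2977 = -140*√2*408 + 2977 = -57120*√2 + 2977 = 2977 - 57120*√2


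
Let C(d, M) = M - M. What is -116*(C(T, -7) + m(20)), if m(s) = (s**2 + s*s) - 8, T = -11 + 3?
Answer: -91872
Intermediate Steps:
T = -8
m(s) = -8 + 2*s**2 (m(s) = (s**2 + s**2) - 8 = 2*s**2 - 8 = -8 + 2*s**2)
C(d, M) = 0
-116*(C(T, -7) + m(20)) = -116*(0 + (-8 + 2*20**2)) = -116*(0 + (-8 + 2*400)) = -116*(0 + (-8 + 800)) = -116*(0 + 792) = -116*792 = -91872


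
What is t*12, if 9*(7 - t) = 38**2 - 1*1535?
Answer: 616/3 ≈ 205.33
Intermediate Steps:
t = 154/9 (t = 7 - (38**2 - 1*1535)/9 = 7 - (1444 - 1535)/9 = 7 - 1/9*(-91) = 7 + 91/9 = 154/9 ≈ 17.111)
t*12 = (154/9)*12 = 616/3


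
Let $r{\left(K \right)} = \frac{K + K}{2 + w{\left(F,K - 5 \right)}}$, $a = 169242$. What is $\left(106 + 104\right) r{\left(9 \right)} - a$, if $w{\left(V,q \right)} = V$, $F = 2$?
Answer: $-168297$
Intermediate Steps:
$r{\left(K \right)} = \frac{K}{2}$ ($r{\left(K \right)} = \frac{K + K}{2 + 2} = \frac{2 K}{4} = 2 K \frac{1}{4} = \frac{K}{2}$)
$\left(106 + 104\right) r{\left(9 \right)} - a = \left(106 + 104\right) \frac{1}{2} \cdot 9 - 169242 = 210 \cdot \frac{9}{2} - 169242 = 945 - 169242 = -168297$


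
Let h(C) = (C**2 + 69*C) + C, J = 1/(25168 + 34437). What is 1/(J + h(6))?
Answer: 59605/27179881 ≈ 0.0021930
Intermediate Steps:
J = 1/59605 ≈ 1.6777e-5
h(C) = C**2 + 70*C
1/(J + h(6)) = 1/(1/59605 + 6*(70 + 6)) = 1/(1/59605 + 6*76) = 1/(1/59605 + 456) = 1/(27179881/59605) = 59605/27179881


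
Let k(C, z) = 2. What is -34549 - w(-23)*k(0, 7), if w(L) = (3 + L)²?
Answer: -35349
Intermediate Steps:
-34549 - w(-23)*k(0, 7) = -34549 - (3 - 23)²*2 = -34549 - (-20)²*2 = -34549 - 400*2 = -34549 - 1*800 = -34549 - 800 = -35349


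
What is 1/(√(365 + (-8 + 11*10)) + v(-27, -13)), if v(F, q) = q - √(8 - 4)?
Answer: 15/242 + √467/242 ≈ 0.15128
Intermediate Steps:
v(F, q) = -2 + q (v(F, q) = q - √4 = q - 1*2 = q - 2 = -2 + q)
1/(√(365 + (-8 + 11*10)) + v(-27, -13)) = 1/(√(365 + (-8 + 11*10)) + (-2 - 13)) = 1/(√(365 + (-8 + 110)) - 15) = 1/(√(365 + 102) - 15) = 1/(√467 - 15) = 1/(-15 + √467)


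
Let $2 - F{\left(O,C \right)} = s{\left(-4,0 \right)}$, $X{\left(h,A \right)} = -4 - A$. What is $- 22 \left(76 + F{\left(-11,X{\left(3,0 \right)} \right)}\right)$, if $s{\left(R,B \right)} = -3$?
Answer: $-1782$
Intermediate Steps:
$F{\left(O,C \right)} = 5$ ($F{\left(O,C \right)} = 2 - -3 = 2 + 3 = 5$)
$- 22 \left(76 + F{\left(-11,X{\left(3,0 \right)} \right)}\right) = - 22 \left(76 + 5\right) = \left(-22\right) 81 = -1782$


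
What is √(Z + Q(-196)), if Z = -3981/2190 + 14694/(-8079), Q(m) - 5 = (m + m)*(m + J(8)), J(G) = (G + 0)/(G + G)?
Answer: √296182218713576710/1965890 ≈ 276.83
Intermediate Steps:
J(G) = ½ (J(G) = G/((2*G)) = G*(1/(2*G)) = ½)
Q(m) = 5 + 2*m*(½ + m) (Q(m) = 5 + (m + m)*(m + ½) = 5 + (2*m)*(½ + m) = 5 + 2*m*(½ + m))
Z = -7149151/1965890 (Z = -3981*1/2190 + 14694*(-1/8079) = -1327/730 - 4898/2693 = -7149151/1965890 ≈ -3.6366)
√(Z + Q(-196)) = √(-7149151/1965890 + (5 - 196 + 2*(-196)²)) = √(-7149151/1965890 + (5 - 196 + 2*38416)) = √(-7149151/1965890 + (5 - 196 + 76832)) = √(-7149151/1965890 + 76641) = √(150660626339/1965890) = √296182218713576710/1965890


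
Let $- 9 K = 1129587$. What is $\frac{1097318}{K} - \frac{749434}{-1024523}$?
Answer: $- \frac{3090498953356}{385762620667} \approx -8.0114$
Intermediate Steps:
$K = - \frac{376529}{3}$ ($K = \left(- \frac{1}{9}\right) 1129587 = - \frac{376529}{3} \approx -1.2551 \cdot 10^{5}$)
$\frac{1097318}{K} - \frac{749434}{-1024523} = \frac{1097318}{- \frac{376529}{3}} - \frac{749434}{-1024523} = 1097318 \left(- \frac{3}{376529}\right) - - \frac{749434}{1024523} = - \frac{3291954}{376529} + \frac{749434}{1024523} = - \frac{3090498953356}{385762620667}$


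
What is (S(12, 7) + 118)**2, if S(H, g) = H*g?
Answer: 40804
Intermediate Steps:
(S(12, 7) + 118)**2 = (12*7 + 118)**2 = (84 + 118)**2 = 202**2 = 40804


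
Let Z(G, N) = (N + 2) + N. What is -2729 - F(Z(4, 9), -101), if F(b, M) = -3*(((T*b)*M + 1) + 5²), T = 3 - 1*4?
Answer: 3409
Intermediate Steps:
T = -1 (T = 3 - 4 = -1)
Z(G, N) = 2 + 2*N (Z(G, N) = (2 + N) + N = 2 + 2*N)
F(b, M) = -78 + 3*M*b (F(b, M) = -3*(((-b)*M + 1) + 5²) = -3*((-M*b + 1) + 25) = -3*((1 - M*b) + 25) = -3*(26 - M*b) = -78 + 3*M*b)
-2729 - F(Z(4, 9), -101) = -2729 - (-78 + 3*(-101)*(2 + 2*9)) = -2729 - (-78 + 3*(-101)*(2 + 18)) = -2729 - (-78 + 3*(-101)*20) = -2729 - (-78 - 6060) = -2729 - 1*(-6138) = -2729 + 6138 = 3409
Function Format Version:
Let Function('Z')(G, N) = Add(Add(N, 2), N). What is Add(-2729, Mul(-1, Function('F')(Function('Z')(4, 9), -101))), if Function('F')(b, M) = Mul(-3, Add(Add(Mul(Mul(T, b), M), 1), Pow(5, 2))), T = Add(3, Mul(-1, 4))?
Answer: 3409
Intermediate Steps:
T = -1 (T = Add(3, -4) = -1)
Function('Z')(G, N) = Add(2, Mul(2, N)) (Function('Z')(G, N) = Add(Add(2, N), N) = Add(2, Mul(2, N)))
Function('F')(b, M) = Add(-78, Mul(3, M, b)) (Function('F')(b, M) = Mul(-3, Add(Add(Mul(Mul(-1, b), M), 1), Pow(5, 2))) = Mul(-3, Add(Add(Mul(-1, M, b), 1), 25)) = Mul(-3, Add(Add(1, Mul(-1, M, b)), 25)) = Mul(-3, Add(26, Mul(-1, M, b))) = Add(-78, Mul(3, M, b)))
Add(-2729, Mul(-1, Function('F')(Function('Z')(4, 9), -101))) = Add(-2729, Mul(-1, Add(-78, Mul(3, -101, Add(2, Mul(2, 9)))))) = Add(-2729, Mul(-1, Add(-78, Mul(3, -101, Add(2, 18))))) = Add(-2729, Mul(-1, Add(-78, Mul(3, -101, 20)))) = Add(-2729, Mul(-1, Add(-78, -6060))) = Add(-2729, Mul(-1, -6138)) = Add(-2729, 6138) = 3409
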